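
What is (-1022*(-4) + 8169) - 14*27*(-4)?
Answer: 13769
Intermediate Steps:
(-1022*(-4) + 8169) - 14*27*(-4) = (4088 + 8169) - 378*(-4) = 12257 + 1512 = 13769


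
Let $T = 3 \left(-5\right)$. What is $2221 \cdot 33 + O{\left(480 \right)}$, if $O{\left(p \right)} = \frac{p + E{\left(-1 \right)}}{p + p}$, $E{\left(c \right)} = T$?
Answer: $\frac{4690783}{64} \approx 73294.0$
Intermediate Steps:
$T = -15$
$E{\left(c \right)} = -15$
$O{\left(p \right)} = \frac{-15 + p}{2 p}$ ($O{\left(p \right)} = \frac{p - 15}{p + p} = \frac{-15 + p}{2 p}$)
$2221 \cdot 33 + O{\left(480 \right)} = 2221 \cdot 33 + \frac{-15 + 480}{2 \cdot 480} = 73293 + \frac{1}{2} \cdot \frac{1}{480} \cdot 465 = 73293 + \frac{31}{64} = \frac{4690783}{64}$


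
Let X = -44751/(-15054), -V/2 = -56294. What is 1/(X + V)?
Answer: 5018/564981501 ≈ 8.8817e-6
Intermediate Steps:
V = 112588 (V = -2*(-56294) = 112588)
X = 14917/5018 (X = -44751*(-1/15054) = 14917/5018 ≈ 2.9727)
1/(X + V) = 1/(14917/5018 + 112588) = 1/(564981501/5018) = 5018/564981501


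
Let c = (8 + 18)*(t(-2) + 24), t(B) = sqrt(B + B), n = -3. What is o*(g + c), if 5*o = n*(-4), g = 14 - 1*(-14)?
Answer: 7824/5 + 624*I/5 ≈ 1564.8 + 124.8*I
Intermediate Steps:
g = 28 (g = 14 + 14 = 28)
o = 12/5 (o = (-3*(-4))/5 = (1/5)*12 = 12/5 ≈ 2.4000)
t(B) = sqrt(2)*sqrt(B) (t(B) = sqrt(2*B) = sqrt(2)*sqrt(B))
c = 624 + 52*I (c = (8 + 18)*(sqrt(2)*sqrt(-2) + 24) = 26*(sqrt(2)*(I*sqrt(2)) + 24) = 26*(2*I + 24) = 26*(24 + 2*I) = 624 + 52*I ≈ 624.0 + 52.0*I)
o*(g + c) = 12*(28 + (624 + 52*I))/5 = 12*(652 + 52*I)/5 = 7824/5 + 624*I/5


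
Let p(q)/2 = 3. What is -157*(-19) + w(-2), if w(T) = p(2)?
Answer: 2989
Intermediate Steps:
p(q) = 6 (p(q) = 2*3 = 6)
w(T) = 6
-157*(-19) + w(-2) = -157*(-19) + 6 = 2983 + 6 = 2989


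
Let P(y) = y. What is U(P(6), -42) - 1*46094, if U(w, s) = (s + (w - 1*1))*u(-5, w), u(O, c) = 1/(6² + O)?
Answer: -1428951/31 ≈ -46095.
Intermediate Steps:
u(O, c) = 1/(36 + O)
U(w, s) = -1/31 + s/31 + w/31 (U(w, s) = (s + (w - 1*1))/(36 - 5) = (s + (w - 1))/31 = (s + (-1 + w))*(1/31) = (-1 + s + w)*(1/31) = -1/31 + s/31 + w/31)
U(P(6), -42) - 1*46094 = (-1/31 + (1/31)*(-42) + (1/31)*6) - 1*46094 = (-1/31 - 42/31 + 6/31) - 46094 = -37/31 - 46094 = -1428951/31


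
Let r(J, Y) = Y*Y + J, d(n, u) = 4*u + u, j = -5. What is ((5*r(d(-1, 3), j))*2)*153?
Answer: 61200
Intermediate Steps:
d(n, u) = 5*u
r(J, Y) = J + Y² (r(J, Y) = Y² + J = J + Y²)
((5*r(d(-1, 3), j))*2)*153 = ((5*(5*3 + (-5)²))*2)*153 = ((5*(15 + 25))*2)*153 = ((5*40)*2)*153 = (200*2)*153 = 400*153 = 61200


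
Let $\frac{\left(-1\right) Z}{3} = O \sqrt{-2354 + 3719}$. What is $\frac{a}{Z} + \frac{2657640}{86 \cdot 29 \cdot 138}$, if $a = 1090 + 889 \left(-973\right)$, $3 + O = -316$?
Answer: $\frac{221470}{28681} - \frac{26179 \sqrt{1365}}{39585} \approx -16.712$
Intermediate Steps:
$O = -319$ ($O = -3 - 316 = -319$)
$Z = 957 \sqrt{1365}$ ($Z = - 3 \left(- 319 \sqrt{-2354 + 3719}\right) = - 3 \left(- 319 \sqrt{1365}\right) = 957 \sqrt{1365} \approx 35357.0$)
$a = -863907$ ($a = 1090 - 864997 = -863907$)
$\frac{a}{Z} + \frac{2657640}{86 \cdot 29 \cdot 138} = - \frac{863907}{957 \sqrt{1365}} + \frac{2657640}{86 \cdot 29 \cdot 138} = - 863907 \frac{\sqrt{1365}}{1306305} + \frac{2657640}{2494 \cdot 138} = - \frac{26179 \sqrt{1365}}{39585} + \frac{2657640}{344172} = - \frac{26179 \sqrt{1365}}{39585} + 2657640 \cdot \frac{1}{344172} = - \frac{26179 \sqrt{1365}}{39585} + \frac{221470}{28681} = \frac{221470}{28681} - \frac{26179 \sqrt{1365}}{39585}$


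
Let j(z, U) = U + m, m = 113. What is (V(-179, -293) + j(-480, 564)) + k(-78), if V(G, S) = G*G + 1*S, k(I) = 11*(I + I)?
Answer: 30709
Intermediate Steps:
k(I) = 22*I (k(I) = 11*(2*I) = 22*I)
j(z, U) = 113 + U (j(z, U) = U + 113 = 113 + U)
V(G, S) = S + G² (V(G, S) = G² + S = S + G²)
(V(-179, -293) + j(-480, 564)) + k(-78) = ((-293 + (-179)²) + (113 + 564)) + 22*(-78) = ((-293 + 32041) + 677) - 1716 = (31748 + 677) - 1716 = 32425 - 1716 = 30709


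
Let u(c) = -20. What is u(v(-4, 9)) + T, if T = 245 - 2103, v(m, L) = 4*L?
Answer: -1878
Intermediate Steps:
T = -1858
u(v(-4, 9)) + T = -20 - 1858 = -1878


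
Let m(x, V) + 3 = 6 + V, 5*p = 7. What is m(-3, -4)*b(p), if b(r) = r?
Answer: -7/5 ≈ -1.4000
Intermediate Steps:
p = 7/5 (p = (1/5)*7 = 7/5 ≈ 1.4000)
m(x, V) = 3 + V (m(x, V) = -3 + (6 + V) = 3 + V)
m(-3, -4)*b(p) = (3 - 4)*(7/5) = -1*7/5 = -7/5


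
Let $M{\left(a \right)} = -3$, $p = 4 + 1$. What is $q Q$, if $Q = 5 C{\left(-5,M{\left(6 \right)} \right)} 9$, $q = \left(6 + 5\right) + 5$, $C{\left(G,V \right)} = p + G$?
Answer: $0$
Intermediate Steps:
$p = 5$
$C{\left(G,V \right)} = 5 + G$
$q = 16$ ($q = 11 + 5 = 16$)
$Q = 0$ ($Q = 5 \left(5 - 5\right) 9 = 5 \cdot 0 \cdot 9 = 0 \cdot 9 = 0$)
$q Q = 16 \cdot 0 = 0$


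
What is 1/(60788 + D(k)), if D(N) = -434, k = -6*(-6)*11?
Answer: 1/60354 ≈ 1.6569e-5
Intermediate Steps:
k = 396 (k = 36*11 = 396)
1/(60788 + D(k)) = 1/(60788 - 434) = 1/60354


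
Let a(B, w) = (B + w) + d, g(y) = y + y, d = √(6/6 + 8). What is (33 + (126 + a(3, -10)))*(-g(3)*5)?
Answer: -4650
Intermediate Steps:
d = 3 (d = √(6*(⅙) + 8) = √(1 + 8) = √9 = 3)
g(y) = 2*y
a(B, w) = 3 + B + w (a(B, w) = (B + w) + 3 = 3 + B + w)
(33 + (126 + a(3, -10)))*(-g(3)*5) = (33 + (126 + (3 + 3 - 10)))*(-2*3*5) = (33 + (126 - 4))*(-1*6*5) = (33 + 122)*(-6*5) = 155*(-30) = -4650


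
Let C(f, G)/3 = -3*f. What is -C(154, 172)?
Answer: 1386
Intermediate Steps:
C(f, G) = -9*f (C(f, G) = 3*(-3*f) = -9*f)
-C(154, 172) = -(-9)*154 = -1*(-1386) = 1386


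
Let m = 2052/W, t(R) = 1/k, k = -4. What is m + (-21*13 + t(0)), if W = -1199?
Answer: -1318715/4796 ≈ -274.96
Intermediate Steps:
t(R) = -¼ (t(R) = 1/(-4) = -¼)
m = -2052/1199 (m = 2052/(-1199) = 2052*(-1/1199) = -2052/1199 ≈ -1.7114)
m + (-21*13 + t(0)) = -2052/1199 + (-21*13 - ¼) = -2052/1199 + (-273 - ¼) = -2052/1199 - 1093/4 = -1318715/4796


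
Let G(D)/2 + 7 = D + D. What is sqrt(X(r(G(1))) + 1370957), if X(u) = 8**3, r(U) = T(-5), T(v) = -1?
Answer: sqrt(1371469) ≈ 1171.1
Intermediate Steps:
G(D) = -14 + 4*D (G(D) = -14 + 2*(D + D) = -14 + 2*(2*D) = -14 + 4*D)
r(U) = -1
X(u) = 512
sqrt(X(r(G(1))) + 1370957) = sqrt(512 + 1370957) = sqrt(1371469)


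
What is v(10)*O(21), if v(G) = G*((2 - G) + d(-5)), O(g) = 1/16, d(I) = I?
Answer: -65/8 ≈ -8.1250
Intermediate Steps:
O(g) = 1/16
v(G) = G*(-3 - G) (v(G) = G*((2 - G) - 5) = G*(-3 - G))
v(10)*O(21) = -1*10*(3 + 10)*(1/16) = -1*10*13*(1/16) = -130*1/16 = -65/8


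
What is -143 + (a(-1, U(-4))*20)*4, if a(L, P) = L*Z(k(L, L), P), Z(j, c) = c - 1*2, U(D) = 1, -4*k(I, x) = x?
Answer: -63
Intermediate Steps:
k(I, x) = -x/4
Z(j, c) = -2 + c (Z(j, c) = c - 2 = -2 + c)
a(L, P) = L*(-2 + P)
-143 + (a(-1, U(-4))*20)*4 = -143 + (-(-2 + 1)*20)*4 = -143 + (-1*(-1)*20)*4 = -143 + (1*20)*4 = -143 + 20*4 = -143 + 80 = -63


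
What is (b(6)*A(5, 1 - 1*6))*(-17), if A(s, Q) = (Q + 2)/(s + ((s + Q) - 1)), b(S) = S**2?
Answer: 459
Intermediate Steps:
A(s, Q) = (2 + Q)/(-1 + Q + 2*s) (A(s, Q) = (2 + Q)/(s + ((Q + s) - 1)) = (2 + Q)/(s + (-1 + Q + s)) = (2 + Q)/(-1 + Q + 2*s))
(b(6)*A(5, 1 - 1*6))*(-17) = (6**2*((2 + (1 - 1*6))/(-1 + (1 - 1*6) + 2*5)))*(-17) = (36*((2 + (1 - 6))/(-1 + (1 - 6) + 10)))*(-17) = (36*((2 - 5)/(-1 - 5 + 10)))*(-17) = (36*(-3/4))*(-17) = -27*(-17) = 459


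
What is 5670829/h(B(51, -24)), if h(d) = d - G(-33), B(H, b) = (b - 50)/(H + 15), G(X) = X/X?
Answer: -187137357/70 ≈ -2.6734e+6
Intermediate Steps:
G(X) = 1
B(H, b) = (-50 + b)/(15 + H)
h(d) = -1 + d (h(d) = d - 1*1 = d - 1 = -1 + d)
5670829/h(B(51, -24)) = 5670829/(-1 + (-50 - 24)/(15 + 51)) = 5670829/(-1 - 74/66) = 5670829/(-1 + (1/66)*(-74)) = 5670829/(-1 - 37/33) = 5670829/(-70/33) = 5670829*(-33/70) = -187137357/70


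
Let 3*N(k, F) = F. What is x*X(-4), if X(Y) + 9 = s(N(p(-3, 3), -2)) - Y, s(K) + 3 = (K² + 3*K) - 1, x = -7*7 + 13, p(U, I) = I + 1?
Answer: 380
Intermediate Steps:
p(U, I) = 1 + I
N(k, F) = F/3
x = -36 (x = -49 + 13 = -36)
s(K) = -4 + K² + 3*K (s(K) = -3 + ((K² + 3*K) - 1) = -3 + (-1 + K² + 3*K) = -4 + K² + 3*K)
X(Y) = -131/9 - Y (X(Y) = -9 + ((-4 + ((⅓)*(-2))² + 3*((⅓)*(-2))) - Y) = -9 + ((-4 + (-⅔)² + 3*(-⅔)) - Y) = -9 + ((-4 + 4/9 - 2) - Y) = -9 + (-50/9 - Y) = -131/9 - Y)
x*X(-4) = -36*(-131/9 - 1*(-4)) = -36*(-131/9 + 4) = -36*(-95/9) = 380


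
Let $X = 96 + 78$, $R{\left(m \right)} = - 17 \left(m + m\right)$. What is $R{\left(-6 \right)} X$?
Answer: $35496$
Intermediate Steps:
$R{\left(m \right)} = - 34 m$ ($R{\left(m \right)} = - 17 \cdot 2 m = - 34 m$)
$X = 174$
$R{\left(-6 \right)} X = \left(-34\right) \left(-6\right) 174 = 204 \cdot 174 = 35496$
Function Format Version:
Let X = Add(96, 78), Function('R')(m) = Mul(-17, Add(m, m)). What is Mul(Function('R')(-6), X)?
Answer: 35496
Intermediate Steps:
Function('R')(m) = Mul(-34, m) (Function('R')(m) = Mul(-17, Mul(2, m)) = Mul(-34, m))
X = 174
Mul(Function('R')(-6), X) = Mul(Mul(-34, -6), 174) = Mul(204, 174) = 35496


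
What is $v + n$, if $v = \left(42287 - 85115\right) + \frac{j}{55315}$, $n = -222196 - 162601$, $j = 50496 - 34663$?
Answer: $- \frac{23654061042}{55315} \approx -4.2762 \cdot 10^{5}$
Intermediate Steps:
$j = 15833$
$n = -384797$
$v = - \frac{2369014987}{55315}$ ($v = \left(42287 - 85115\right) + \frac{15833}{55315} = -42828 + 15833 \cdot \frac{1}{55315} = -42828 + \frac{15833}{55315} = - \frac{2369014987}{55315} \approx -42828.0$)
$v + n = - \frac{2369014987}{55315} - 384797 = - \frac{23654061042}{55315}$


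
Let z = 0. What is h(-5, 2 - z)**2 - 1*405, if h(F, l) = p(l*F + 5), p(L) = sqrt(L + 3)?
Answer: -407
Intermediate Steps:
p(L) = sqrt(3 + L)
h(F, l) = sqrt(8 + F*l) (h(F, l) = sqrt(3 + (l*F + 5)) = sqrt(3 + (F*l + 5)) = sqrt(3 + (5 + F*l)) = sqrt(8 + F*l))
h(-5, 2 - z)**2 - 1*405 = (sqrt(8 - 5*(2 - 1*0)))**2 - 1*405 = (sqrt(8 - 5*(2 + 0)))**2 - 405 = (sqrt(8 - 5*2))**2 - 405 = (sqrt(8 - 10))**2 - 405 = (sqrt(-2))**2 - 405 = (I*sqrt(2))**2 - 405 = -2 - 405 = -407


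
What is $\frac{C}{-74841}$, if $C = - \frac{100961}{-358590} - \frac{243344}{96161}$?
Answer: $\frac{77552214239}{2580695276944590} \approx 3.0051 \cdot 10^{-5}$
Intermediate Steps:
$C = - \frac{77552214239}{34482372990}$ ($C = \left(-100961\right) \left(- \frac{1}{358590}\right) - \frac{243344}{96161} = \frac{100961}{358590} - \frac{243344}{96161} = - \frac{77552214239}{34482372990} \approx -2.249$)
$\frac{C}{-74841} = - \frac{77552214239}{34482372990 \left(-74841\right)} = \left(- \frac{77552214239}{34482372990}\right) \left(- \frac{1}{74841}\right) = \frac{77552214239}{2580695276944590}$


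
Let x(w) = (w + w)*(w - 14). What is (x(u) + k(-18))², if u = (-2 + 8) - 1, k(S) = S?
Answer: 11664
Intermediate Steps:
u = 5 (u = 6 - 1 = 5)
x(w) = 2*w*(-14 + w) (x(w) = (2*w)*(-14 + w) = 2*w*(-14 + w))
(x(u) + k(-18))² = (2*5*(-14 + 5) - 18)² = (2*5*(-9) - 18)² = (-90 - 18)² = (-108)² = 11664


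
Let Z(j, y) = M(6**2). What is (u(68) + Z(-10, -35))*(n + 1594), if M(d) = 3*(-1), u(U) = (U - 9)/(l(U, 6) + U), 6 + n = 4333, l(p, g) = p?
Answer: -2066429/136 ≈ -15194.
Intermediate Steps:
n = 4327 (n = -6 + 4333 = 4327)
u(U) = (-9 + U)/(2*U) (u(U) = (U - 9)/(U + U) = (-9 + U)/((2*U)) = (-9 + U)*(1/(2*U)) = (-9 + U)/(2*U))
M(d) = -3
Z(j, y) = -3
(u(68) + Z(-10, -35))*(n + 1594) = ((1/2)*(-9 + 68)/68 - 3)*(4327 + 1594) = ((1/2)*(1/68)*59 - 3)*5921 = (59/136 - 3)*5921 = -349/136*5921 = -2066429/136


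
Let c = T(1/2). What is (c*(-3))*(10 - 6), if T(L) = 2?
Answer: -24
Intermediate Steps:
c = 2
(c*(-3))*(10 - 6) = (2*(-3))*(10 - 6) = -6*4 = -24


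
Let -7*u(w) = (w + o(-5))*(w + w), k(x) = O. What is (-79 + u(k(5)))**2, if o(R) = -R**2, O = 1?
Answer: 255025/49 ≈ 5204.6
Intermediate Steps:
k(x) = 1
u(w) = -2*w*(-25 + w)/7 (u(w) = -(w - 1*(-5)**2)*(w + w)/7 = -(w - 1*25)*2*w/7 = -(w - 25)*2*w/7 = -(-25 + w)*2*w/7 = -2*w*(-25 + w)/7)
(-79 + u(k(5)))**2 = (-79 + (2/7)*1*(25 - 1*1))**2 = (-79 + (2/7)*1*(25 - 1))**2 = (-79 + (2/7)*1*24)**2 = (-79 + 48/7)**2 = (-505/7)**2 = 255025/49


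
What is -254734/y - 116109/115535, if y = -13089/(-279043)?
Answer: -1173204328578053/216033945 ≈ -5.4306e+6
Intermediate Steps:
y = 13089/279043 (y = -13089*(-1/279043) = 13089/279043 ≈ 0.046907)
-254734/y - 116109/115535 = -254734/13089/279043 - 116109/115535 = -254734*279043/13089 - 116109*1/115535 = -71081739562/13089 - 16587/16505 = -1173204328578053/216033945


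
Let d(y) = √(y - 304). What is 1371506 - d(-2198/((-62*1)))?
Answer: 1371506 - 15*I*√1147/31 ≈ 1.3715e+6 - 16.387*I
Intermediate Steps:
d(y) = √(-304 + y)
1371506 - d(-2198/((-62*1))) = 1371506 - √(-304 - 2198/((-62*1))) = 1371506 - √(-304 - 2198/(-62)) = 1371506 - √(-304 - 2198*(-1/62)) = 1371506 - √(-304 + 1099/31) = 1371506 - √(-8325/31) = 1371506 - 15*I*√1147/31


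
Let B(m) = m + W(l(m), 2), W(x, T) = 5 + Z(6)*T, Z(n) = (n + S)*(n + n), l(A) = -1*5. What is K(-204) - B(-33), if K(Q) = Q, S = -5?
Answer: -200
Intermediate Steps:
l(A) = -5
Z(n) = 2*n*(-5 + n) (Z(n) = (n - 5)*(n + n) = (-5 + n)*(2*n) = 2*n*(-5 + n))
W(x, T) = 5 + 12*T (W(x, T) = 5 + (2*6*(-5 + 6))*T = 5 + (2*6*1)*T = 5 + 12*T)
B(m) = 29 + m (B(m) = m + (5 + 12*2) = m + (5 + 24) = m + 29 = 29 + m)
K(-204) - B(-33) = -204 - (29 - 33) = -204 - 1*(-4) = -204 + 4 = -200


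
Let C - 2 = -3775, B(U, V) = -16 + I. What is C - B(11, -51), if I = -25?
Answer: -3732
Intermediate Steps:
B(U, V) = -41 (B(U, V) = -16 - 25 = -41)
C = -3773 (C = 2 - 3775 = -3773)
C - B(11, -51) = -3773 - 1*(-41) = -3773 + 41 = -3732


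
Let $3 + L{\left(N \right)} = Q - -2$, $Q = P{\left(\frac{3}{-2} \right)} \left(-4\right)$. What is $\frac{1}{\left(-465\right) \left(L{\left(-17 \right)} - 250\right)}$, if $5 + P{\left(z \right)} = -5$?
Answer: $\frac{1}{98115} \approx 1.0192 \cdot 10^{-5}$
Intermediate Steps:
$P{\left(z \right)} = -10$ ($P{\left(z \right)} = -5 - 5 = -10$)
$Q = 40$ ($Q = \left(-10\right) \left(-4\right) = 40$)
$L{\left(N \right)} = 39$ ($L{\left(N \right)} = -3 + \left(40 - -2\right) = -3 + \left(40 + 2\right) = -3 + 42 = 39$)
$\frac{1}{\left(-465\right) \left(L{\left(-17 \right)} - 250\right)} = \frac{1}{\left(-465\right) \left(39 - 250\right)} = \frac{1}{\left(-465\right) \left(-211\right)} = \frac{1}{98115}$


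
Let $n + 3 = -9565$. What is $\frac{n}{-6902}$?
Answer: $\frac{4784}{3451} \approx 1.3863$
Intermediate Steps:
$n = -9568$ ($n = -3 - 9565 = -9568$)
$\frac{n}{-6902} = - \frac{9568}{-6902} = \left(-9568\right) \left(- \frac{1}{6902}\right) = \frac{4784}{3451}$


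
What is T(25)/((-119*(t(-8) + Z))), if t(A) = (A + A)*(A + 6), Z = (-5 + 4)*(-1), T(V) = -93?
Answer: 31/1309 ≈ 0.023682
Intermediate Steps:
Z = 1 (Z = -1*(-1) = 1)
t(A) = 2*A*(6 + A) (t(A) = (2*A)*(6 + A) = 2*A*(6 + A))
T(25)/((-119*(t(-8) + Z))) = -93*(-1/(119*(2*(-8)*(6 - 8) + 1))) = -93*(-1/(119*(2*(-8)*(-2) + 1))) = -93*(-1/(119*(32 + 1))) = -93/((-119*33)) = -93/(-3927) = -93*(-1/3927) = 31/1309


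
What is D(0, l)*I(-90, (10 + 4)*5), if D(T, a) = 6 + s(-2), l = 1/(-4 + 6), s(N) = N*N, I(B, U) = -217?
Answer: -2170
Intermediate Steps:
s(N) = N²
l = ½ (l = 1/2 = ½ ≈ 0.50000)
D(T, a) = 10 (D(T, a) = 6 + (-2)² = 6 + 4 = 10)
D(0, l)*I(-90, (10 + 4)*5) = 10*(-217) = -2170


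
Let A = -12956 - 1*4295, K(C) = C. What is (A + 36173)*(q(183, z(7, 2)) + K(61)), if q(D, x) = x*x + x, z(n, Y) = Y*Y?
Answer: 1532682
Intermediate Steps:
z(n, Y) = Y**2
A = -17251 (A = -12956 - 4295 = -17251)
q(D, x) = x + x**2 (q(D, x) = x**2 + x = x + x**2)
(A + 36173)*(q(183, z(7, 2)) + K(61)) = (-17251 + 36173)*(2**2*(1 + 2**2) + 61) = 18922*(4*(1 + 4) + 61) = 18922*(4*5 + 61) = 18922*(20 + 61) = 18922*81 = 1532682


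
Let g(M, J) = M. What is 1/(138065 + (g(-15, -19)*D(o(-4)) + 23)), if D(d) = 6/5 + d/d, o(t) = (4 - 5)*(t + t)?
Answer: 1/138055 ≈ 7.2435e-6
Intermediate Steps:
o(t) = -2*t
D(d) = 11/5 (D(d) = 6*(⅕) + 1 = 6/5 + 1 = 11/5)
1/(138065 + (g(-15, -19)*D(o(-4)) + 23)) = 1/(138065 + (-15*11/5 + 23)) = 1/(138065 + (-33 + 23)) = 1/(138065 - 10) = 1/138055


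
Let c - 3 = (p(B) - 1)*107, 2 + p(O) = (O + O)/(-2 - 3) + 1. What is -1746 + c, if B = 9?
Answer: -11711/5 ≈ -2342.2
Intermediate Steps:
p(O) = -1 - 2*O/5 (p(O) = -2 + ((O + O)/(-2 - 3) + 1) = -2 + ((2*O)/(-5) + 1) = -2 + ((2*O)*(-⅕) + 1) = -2 + (-2*O/5 + 1) = -2 + (1 - 2*O/5) = -1 - 2*O/5)
c = -2981/5 (c = 3 + ((-1 - ⅖*9) - 1)*107 = 3 + ((-1 - 18/5) - 1)*107 = 3 + (-23/5 - 1)*107 = 3 - 28/5*107 = 3 - 2996/5 = -2981/5 ≈ -596.20)
-1746 + c = -1746 - 2981/5 = -11711/5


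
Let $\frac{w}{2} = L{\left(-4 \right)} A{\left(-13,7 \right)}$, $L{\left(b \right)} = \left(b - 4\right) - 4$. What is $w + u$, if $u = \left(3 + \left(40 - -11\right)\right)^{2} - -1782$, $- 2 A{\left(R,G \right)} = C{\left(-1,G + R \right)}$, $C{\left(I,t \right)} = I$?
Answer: $4686$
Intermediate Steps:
$L{\left(b \right)} = -8 + b$ ($L{\left(b \right)} = \left(-4 + b\right) - 4 = -8 + b$)
$A{\left(R,G \right)} = \frac{1}{2}$ ($A{\left(R,G \right)} = \left(- \frac{1}{2}\right) \left(-1\right) = \frac{1}{2}$)
$w = -12$ ($w = 2 \left(-8 - 4\right) \frac{1}{2} = 2 \left(\left(-12\right) \frac{1}{2}\right) = 2 \left(-6\right) = -12$)
$u = 4698$ ($u = \left(3 + \left(40 + 11\right)\right)^{2} + 1782 = \left(3 + 51\right)^{2} + 1782 = 54^{2} + 1782 = 2916 + 1782 = 4698$)
$w + u = -12 + 4698 = 4686$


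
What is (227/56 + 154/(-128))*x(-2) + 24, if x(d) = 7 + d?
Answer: 17137/448 ≈ 38.252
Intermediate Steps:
(227/56 + 154/(-128))*x(-2) + 24 = (227/56 + 154/(-128))*(7 - 2) + 24 = (227*(1/56) + 154*(-1/128))*5 + 24 = (227/56 - 77/64)*5 + 24 = (1277/448)*5 + 24 = 6385/448 + 24 = 17137/448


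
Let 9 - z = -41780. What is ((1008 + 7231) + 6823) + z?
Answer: 56851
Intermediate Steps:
z = 41789 (z = 9 - 1*(-41780) = 9 + 41780 = 41789)
((1008 + 7231) + 6823) + z = ((1008 + 7231) + 6823) + 41789 = (8239 + 6823) + 41789 = 15062 + 41789 = 56851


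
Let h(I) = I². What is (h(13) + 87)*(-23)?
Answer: -5888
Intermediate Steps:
(h(13) + 87)*(-23) = (13² + 87)*(-23) = (169 + 87)*(-23) = 256*(-23) = -5888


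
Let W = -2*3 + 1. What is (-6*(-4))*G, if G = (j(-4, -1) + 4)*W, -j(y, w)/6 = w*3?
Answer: -2640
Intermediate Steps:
j(y, w) = -18*w (j(y, w) = -6*w*3 = -18*w)
W = -5 (W = -6 + 1 = -5)
G = -110 (G = (-18*(-1) + 4)*(-5) = (18 + 4)*(-5) = 22*(-5) = -110)
(-6*(-4))*G = -6*(-4)*(-110) = 24*(-110) = -2640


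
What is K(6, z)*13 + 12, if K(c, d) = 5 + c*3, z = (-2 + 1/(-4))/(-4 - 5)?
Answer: 311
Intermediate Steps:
z = ¼ (z = (-2 - ¼)/(-9) = -9/4*(-⅑) = ¼ ≈ 0.25000)
K(c, d) = 5 + 3*c
K(6, z)*13 + 12 = (5 + 3*6)*13 + 12 = (5 + 18)*13 + 12 = 23*13 + 12 = 299 + 12 = 311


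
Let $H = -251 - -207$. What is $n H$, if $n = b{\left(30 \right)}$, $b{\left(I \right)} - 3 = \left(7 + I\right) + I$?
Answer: $-3080$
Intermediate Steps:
$b{\left(I \right)} = 10 + 2 I$ ($b{\left(I \right)} = 3 + \left(\left(7 + I\right) + I\right) = 3 + \left(7 + 2 I\right) = 10 + 2 I$)
$n = 70$ ($n = 10 + 2 \cdot 30 = 10 + 60 = 70$)
$H = -44$ ($H = -251 + 207 = -44$)
$n H = 70 \left(-44\right) = -3080$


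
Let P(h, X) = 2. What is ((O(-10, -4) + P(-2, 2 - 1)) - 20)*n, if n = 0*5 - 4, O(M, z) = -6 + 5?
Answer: 76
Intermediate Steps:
O(M, z) = -1
n = -4 (n = 0 - 4 = -4)
((O(-10, -4) + P(-2, 2 - 1)) - 20)*n = ((-1 + 2) - 20)*(-4) = (1 - 20)*(-4) = -19*(-4) = 76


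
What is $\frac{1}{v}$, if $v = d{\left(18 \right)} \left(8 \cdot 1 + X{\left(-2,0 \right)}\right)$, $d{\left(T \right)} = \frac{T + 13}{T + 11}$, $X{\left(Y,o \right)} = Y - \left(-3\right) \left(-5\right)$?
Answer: $- \frac{29}{279} \approx -0.10394$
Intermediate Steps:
$X{\left(Y,o \right)} = -15 + Y$ ($X{\left(Y,o \right)} = Y - 15 = -15 + Y$)
$d{\left(T \right)} = \frac{13 + T}{11 + T}$
$v = - \frac{279}{29}$ ($v = \frac{13 + 18}{11 + 18} \left(8 \cdot 1 - 17\right) = \frac{1}{29} \cdot 31 \left(8 - 17\right) = \frac{1}{29} \cdot 31 \left(-9\right) = \frac{31}{29} \left(-9\right) = - \frac{279}{29} \approx -9.6207$)
$\frac{1}{v} = \frac{1}{- \frac{279}{29}} = - \frac{29}{279}$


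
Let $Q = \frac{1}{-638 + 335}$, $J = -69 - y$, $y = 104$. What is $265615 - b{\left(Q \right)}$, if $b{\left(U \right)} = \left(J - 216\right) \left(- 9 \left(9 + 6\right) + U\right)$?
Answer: $\frac{64568911}{303} \approx 2.131 \cdot 10^{5}$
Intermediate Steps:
$J = -173$ ($J = -69 - 104 = -173$)
$Q = - \frac{1}{303}$ ($Q = \frac{1}{-303} = - \frac{1}{303} \approx -0.0033003$)
$b{\left(U \right)} = 52515 - 389 U$ ($b{\left(U \right)} = \left(-173 - 216\right) \left(- 9 \left(9 + 6\right) + U\right) = - 389 \left(\left(-9\right) 15 + U\right) = - 389 \left(-135 + U\right) = 52515 - 389 U$)
$265615 - b{\left(Q \right)} = 265615 - \left(52515 - - \frac{389}{303}\right) = 265615 - \left(52515 + \frac{389}{303}\right) = 265615 - \frac{15912434}{303} = \frac{64568911}{303}$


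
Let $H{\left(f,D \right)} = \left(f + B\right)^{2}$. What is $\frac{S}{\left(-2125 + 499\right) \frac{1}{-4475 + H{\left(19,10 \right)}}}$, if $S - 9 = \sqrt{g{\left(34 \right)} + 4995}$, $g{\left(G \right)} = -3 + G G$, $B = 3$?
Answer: $\frac{11973}{542} + \frac{3991 \sqrt{1537}}{813} \approx 214.54$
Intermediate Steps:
$g{\left(G \right)} = -3 + G^{2}$
$H{\left(f,D \right)} = \left(3 + f\right)^{2}$ ($H{\left(f,D \right)} = \left(f + 3\right)^{2} = \left(3 + f\right)^{2}$)
$S = 9 + 2 \sqrt{1537}$ ($S = 9 + \sqrt{\left(-3 + 34^{2}\right) + 4995} = 9 + \sqrt{\left(-3 + 1156\right) + 4995} = 9 + \sqrt{1153 + 4995} = 9 + \sqrt{6148} = 9 + 2 \sqrt{1537} \approx 87.409$)
$\frac{S}{\left(-2125 + 499\right) \frac{1}{-4475 + H{\left(19,10 \right)}}} = \frac{9 + 2 \sqrt{1537}}{\left(-2125 + 499\right) \frac{1}{-4475 + \left(3 + 19\right)^{2}}} = \frac{9 + 2 \sqrt{1537}}{\left(-1626\right) \frac{1}{-4475 + 22^{2}}} = \frac{9 + 2 \sqrt{1537}}{\left(-1626\right) \frac{1}{-4475 + 484}} = \frac{9 + 2 \sqrt{1537}}{\left(-1626\right) \frac{1}{-3991}} = \frac{9 + 2 \sqrt{1537}}{\left(-1626\right) \left(- \frac{1}{3991}\right)} = \frac{9 + 2 \sqrt{1537}}{\frac{1626}{3991}} = \left(9 + 2 \sqrt{1537}\right) \frac{3991}{1626} = \frac{11973}{542} + \frac{3991 \sqrt{1537}}{813}$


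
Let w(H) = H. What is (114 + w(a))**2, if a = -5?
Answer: 11881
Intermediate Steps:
(114 + w(a))**2 = (114 - 5)**2 = 109**2 = 11881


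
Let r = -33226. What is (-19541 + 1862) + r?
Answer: -50905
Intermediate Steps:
(-19541 + 1862) + r = (-19541 + 1862) - 33226 = -17679 - 33226 = -50905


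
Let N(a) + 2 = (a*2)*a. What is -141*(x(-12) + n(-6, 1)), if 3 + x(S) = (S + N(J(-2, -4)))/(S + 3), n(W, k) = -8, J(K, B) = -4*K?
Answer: 3337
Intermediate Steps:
N(a) = -2 + 2*a² (N(a) = -2 + (a*2)*a = -2 + (2*a)*a = -2 + 2*a²)
x(S) = -3 + (126 + S)/(3 + S) (x(S) = -3 + (S + (-2 + 2*(-4*(-2))²))/(S + 3) = -3 + (S + (-2 + 2*8²))/(3 + S) = -3 + (S + (-2 + 2*64))/(3 + S) = -3 + (S + (-2 + 128))/(3 + S) = -3 + (S + 126)/(3 + S) = -3 + (126 + S)/(3 + S))
-141*(x(-12) + n(-6, 1)) = -141*((117 - 2*(-12))/(3 - 12) - 8) = -141*((117 + 24)/(-9) - 8) = -141*(-⅑*141 - 8) = -141*(-47/3 - 8) = -141*(-71/3) = 3337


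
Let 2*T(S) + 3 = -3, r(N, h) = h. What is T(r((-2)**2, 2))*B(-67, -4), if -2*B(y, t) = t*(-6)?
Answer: 36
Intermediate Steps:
B(y, t) = 3*t (B(y, t) = -t*(-6)/2 = -(-3)*t = 3*t)
T(S) = -3 (T(S) = -3/2 + (1/2)*(-3) = -3/2 - 3/2 = -3)
T(r((-2)**2, 2))*B(-67, -4) = -9*(-4) = -3*(-12) = 36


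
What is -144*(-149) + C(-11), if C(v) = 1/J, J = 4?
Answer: 85825/4 ≈ 21456.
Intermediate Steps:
C(v) = 1/4
-144*(-149) + C(-11) = -144*(-149) + 1/4 = 21456 + 1/4 = 85825/4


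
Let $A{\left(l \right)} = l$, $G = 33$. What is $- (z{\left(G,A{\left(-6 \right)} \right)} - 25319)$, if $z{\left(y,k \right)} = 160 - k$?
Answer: $25153$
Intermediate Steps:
$- (z{\left(G,A{\left(-6 \right)} \right)} - 25319) = - (\left(160 - -6\right) - 25319) = - (\left(160 + 6\right) - 25319) = - (166 - 25319) = \left(-1\right) \left(-25153\right) = 25153$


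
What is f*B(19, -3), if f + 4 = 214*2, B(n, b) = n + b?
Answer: 6784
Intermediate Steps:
B(n, b) = b + n
f = 424 (f = -4 + 214*2 = -4 + 428 = 424)
f*B(19, -3) = 424*(-3 + 19) = 424*16 = 6784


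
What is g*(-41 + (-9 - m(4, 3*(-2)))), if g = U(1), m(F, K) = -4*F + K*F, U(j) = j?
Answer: -10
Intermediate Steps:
m(F, K) = -4*F + F*K
g = 1
g*(-41 + (-9 - m(4, 3*(-2)))) = 1*(-41 + (-9 - 4*(-4 + 3*(-2)))) = 1*(-41 + (-9 - 4*(-4 - 6))) = 1*(-41 + (-9 - 4*(-10))) = 1*(-41 + (-9 - 1*(-40))) = 1*(-41 + (-9 + 40)) = 1*(-41 + 31) = 1*(-10) = -10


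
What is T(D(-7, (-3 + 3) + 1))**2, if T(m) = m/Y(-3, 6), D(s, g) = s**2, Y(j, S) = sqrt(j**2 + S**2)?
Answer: 2401/45 ≈ 53.356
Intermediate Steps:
Y(j, S) = sqrt(S**2 + j**2)
T(m) = m*sqrt(5)/15 (T(m) = m/(sqrt(6**2 + (-3)**2)) = m/(sqrt(36 + 9)) = m/(sqrt(45)) = m/((3*sqrt(5))) = m*(sqrt(5)/15) = m*sqrt(5)/15)
T(D(-7, (-3 + 3) + 1))**2 = ((1/15)*(-7)**2*sqrt(5))**2 = ((1/15)*49*sqrt(5))**2 = (49*sqrt(5)/15)**2 = 2401/45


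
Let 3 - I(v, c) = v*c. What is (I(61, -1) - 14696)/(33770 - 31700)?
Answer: -7316/1035 ≈ -7.0686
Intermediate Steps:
I(v, c) = 3 - c*v (I(v, c) = 3 - v*c = 3 - c*v)
(I(61, -1) - 14696)/(33770 - 31700) = ((3 - 1*(-1)*61) - 14696)/(33770 - 31700) = ((3 + 61) - 14696)/2070 = (64 - 14696)*(1/2070) = -14632*1/2070 = -7316/1035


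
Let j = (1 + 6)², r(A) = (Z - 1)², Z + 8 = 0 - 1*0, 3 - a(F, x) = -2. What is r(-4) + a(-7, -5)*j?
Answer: 326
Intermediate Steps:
a(F, x) = 5 (a(F, x) = 3 - 1*(-2) = 3 + 2 = 5)
Z = -8 (Z = -8 + (0 - 1*0) = -8 + (0 + 0) = -8 + 0 = -8)
r(A) = 81 (r(A) = (-8 - 1)² = (-9)² = 81)
j = 49 (j = 7² = 49)
r(-4) + a(-7, -5)*j = 81 + 5*49 = 81 + 245 = 326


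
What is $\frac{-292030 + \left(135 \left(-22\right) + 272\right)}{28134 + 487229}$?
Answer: $- \frac{294728}{515363} \approx -0.57188$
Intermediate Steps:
$\frac{-292030 + \left(135 \left(-22\right) + 272\right)}{28134 + 487229} = \frac{-292030 + \left(-2970 + 272\right)}{515363} = \left(-292030 - 2698\right) \frac{1}{515363} = \left(-294728\right) \frac{1}{515363} = - \frac{294728}{515363}$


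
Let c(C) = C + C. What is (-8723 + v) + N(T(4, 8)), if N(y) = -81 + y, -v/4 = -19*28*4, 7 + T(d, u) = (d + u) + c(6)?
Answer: -275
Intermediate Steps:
c(C) = 2*C
T(d, u) = 5 + d + u (T(d, u) = -7 + ((d + u) + 2*6) = -7 + ((d + u) + 12) = -7 + (12 + d + u) = 5 + d + u)
v = 8512 (v = -4*(-19*28)*4 = -(-2128)*4 = -4*(-2128) = 8512)
(-8723 + v) + N(T(4, 8)) = (-8723 + 8512) + (-81 + (5 + 4 + 8)) = -211 + (-81 + 17) = -211 - 64 = -275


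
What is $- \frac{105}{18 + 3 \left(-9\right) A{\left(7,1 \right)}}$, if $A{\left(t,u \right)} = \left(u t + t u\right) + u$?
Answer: $\frac{35}{129} \approx 0.27132$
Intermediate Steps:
$A{\left(t,u \right)} = u + 2 t u$ ($A{\left(t,u \right)} = \left(t u + t u\right) + u = 2 t u + u = u + 2 t u$)
$- \frac{105}{18 + 3 \left(-9\right) A{\left(7,1 \right)}} = - \frac{105}{18 + 3 \left(-9\right) 1 \left(1 + 2 \cdot 7\right)} = - \frac{105}{18 - 27 \cdot 1 \left(1 + 14\right)} = - \frac{105}{18 - 27 \cdot 1 \cdot 15} = - \frac{105}{18 - 405} = - \frac{105}{-387} = \left(-105\right) \left(- \frac{1}{387}\right) = \frac{35}{129}$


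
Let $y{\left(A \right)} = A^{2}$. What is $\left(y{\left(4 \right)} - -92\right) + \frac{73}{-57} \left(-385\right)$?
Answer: $\frac{34261}{57} \approx 601.07$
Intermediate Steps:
$\left(y{\left(4 \right)} - -92\right) + \frac{73}{-57} \left(-385\right) = \left(4^{2} - -92\right) + \frac{73}{-57} \left(-385\right) = \left(16 + 92\right) + 73 \left(- \frac{1}{57}\right) \left(-385\right) = 108 - - \frac{28105}{57} = 108 + \frac{28105}{57} = \frac{34261}{57}$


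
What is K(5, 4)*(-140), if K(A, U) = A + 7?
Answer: -1680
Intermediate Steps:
K(A, U) = 7 + A
K(5, 4)*(-140) = (7 + 5)*(-140) = 12*(-140) = -1680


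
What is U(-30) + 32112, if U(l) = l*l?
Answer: 33012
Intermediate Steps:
U(l) = l²
U(-30) + 32112 = (-30)² + 32112 = 900 + 32112 = 33012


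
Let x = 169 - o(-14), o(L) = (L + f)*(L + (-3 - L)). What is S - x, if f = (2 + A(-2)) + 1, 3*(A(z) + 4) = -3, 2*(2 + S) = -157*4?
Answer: -437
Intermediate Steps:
S = -316 (S = -2 + (-157*4)/2 = -2 + (½)*(-628) = -2 - 314 = -316)
A(z) = -5 (A(z) = -4 + (⅓)*(-3) = -4 - 1 = -5)
f = -2 (f = (2 - 5) + 1 = -3 + 1 = -2)
o(L) = 6 - 3*L (o(L) = (L - 2)*(L + (-3 - L)) = (-2 + L)*(-3) = 6 - 3*L)
x = 121 (x = 169 - (6 - 3*(-14)) = 169 - (6 + 42) = 169 - 1*48 = 169 - 48 = 121)
S - x = -316 - 1*121 = -316 - 121 = -437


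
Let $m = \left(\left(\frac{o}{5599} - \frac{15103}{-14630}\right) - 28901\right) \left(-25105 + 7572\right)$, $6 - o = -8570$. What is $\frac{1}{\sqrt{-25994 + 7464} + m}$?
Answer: $\frac{28096665970804304572930}{14235914132983515856010943319641} - \frac{55452894088900 i \sqrt{18530}}{14235914132983515856010943319641} \approx 1.9736 \cdot 10^{-9} - 5.3025 \cdot 10^{-16} i$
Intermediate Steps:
$o = 8576$ ($o = 6 - -8570 = 6 + 8570 = 8576$)
$m = \frac{3773051037685879}{7446670}$ ($m = \left(\left(\frac{8576}{5599} - \frac{15103}{-14630}\right) - 28901\right) \left(-25105 + 7572\right) = \left(\left(8576 \cdot \frac{1}{5599} - - \frac{1373}{1330}\right) - 28901\right) \left(-17533\right) = \left(\left(\frac{8576}{5599} + \frac{1373}{1330}\right) - 28901\right) \left(-17533\right) = \left(\frac{19093507}{7446670} - 28901\right) \left(-17533\right) = \left(- \frac{215197116163}{7446670}\right) \left(-17533\right) = \frac{3773051037685879}{7446670} \approx 5.0668 \cdot 10^{8}$)
$\frac{1}{\sqrt{-25994 + 7464} + m} = \frac{1}{\sqrt{-25994 + 7464} + \frac{3773051037685879}{7446670}} = \frac{1}{\sqrt{-18530} + \frac{3773051037685879}{7446670}} = \frac{1}{i \sqrt{18530} + \frac{3773051037685879}{7446670}} = \frac{1}{\frac{3773051037685879}{7446670} + i \sqrt{18530}}$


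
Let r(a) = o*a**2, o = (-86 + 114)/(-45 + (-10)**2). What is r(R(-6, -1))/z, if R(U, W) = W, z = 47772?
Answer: 7/656865 ≈ 1.0657e-5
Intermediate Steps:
o = 28/55 (o = 28/(-45 + 100) = 28/55 ≈ 0.50909)
r(a) = 28*a**2/55
r(R(-6, -1))/z = ((28/55)*(-1)**2)/47772 = ((28/55)*1)*(1/47772) = (28/55)*(1/47772) = 7/656865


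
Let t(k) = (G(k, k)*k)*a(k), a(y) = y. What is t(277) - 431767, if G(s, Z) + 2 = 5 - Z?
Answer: -21455513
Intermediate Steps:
G(s, Z) = 3 - Z (G(s, Z) = -2 + (5 - Z) = 3 - Z)
t(k) = k²*(3 - k) (t(k) = ((3 - k)*k)*k = (k*(3 - k))*k = k²*(3 - k))
t(277) - 431767 = 277²*(3 - 1*277) - 431767 = 76729*(3 - 277) - 431767 = 76729*(-274) - 431767 = -21023746 - 431767 = -21455513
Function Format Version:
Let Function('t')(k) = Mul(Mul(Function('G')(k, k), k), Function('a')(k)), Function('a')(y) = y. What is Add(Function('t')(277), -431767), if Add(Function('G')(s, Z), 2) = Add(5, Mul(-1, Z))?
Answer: -21455513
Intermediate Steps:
Function('G')(s, Z) = Add(3, Mul(-1, Z)) (Function('G')(s, Z) = Add(-2, Add(5, Mul(-1, Z))) = Add(3, Mul(-1, Z)))
Function('t')(k) = Mul(Pow(k, 2), Add(3, Mul(-1, k))) (Function('t')(k) = Mul(Mul(Add(3, Mul(-1, k)), k), k) = Mul(Mul(k, Add(3, Mul(-1, k))), k) = Mul(Pow(k, 2), Add(3, Mul(-1, k))))
Add(Function('t')(277), -431767) = Add(Mul(Pow(277, 2), Add(3, Mul(-1, 277))), -431767) = Add(Mul(76729, Add(3, -277)), -431767) = Add(Mul(76729, -274), -431767) = Add(-21023746, -431767) = -21455513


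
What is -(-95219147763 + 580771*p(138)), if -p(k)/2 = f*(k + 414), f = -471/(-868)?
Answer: 20738052971487/217 ≈ 9.5567e+10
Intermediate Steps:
f = 471/868 (f = -471*(-1/868) = 471/868 ≈ 0.54263)
p(k) = -97497/217 - 471*k/434 (p(k) = -471*(k + 414)/434 = -471*(414 + k)/434 = -2*(97497/434 + 471*k/868) = -97497/217 - 471*k/434)
-(-95219147763 + 580771*p(138)) = -(-20719178494758/217 - 18874476729/217) = -580771/(1/((-97497/217 - 32499/217) - 163953)) = -580771/(1/(-129996/217 - 163953)) = -580771/(1/(-35707797/217)) = -580771/(-217/35707797) = -580771*(-35707797/217) = 20738052971487/217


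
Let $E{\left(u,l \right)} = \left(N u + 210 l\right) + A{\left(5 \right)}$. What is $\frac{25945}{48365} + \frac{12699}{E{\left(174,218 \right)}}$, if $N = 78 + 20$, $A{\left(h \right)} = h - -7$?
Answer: $\frac{149644981}{202630004} \approx 0.73851$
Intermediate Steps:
$A{\left(h \right)} = 7 + h$ ($A{\left(h \right)} = h + 7 = 7 + h$)
$N = 98$
$E{\left(u,l \right)} = 12 + 98 u + 210 l$ ($E{\left(u,l \right)} = \left(98 u + 210 l\right) + \left(7 + 5\right) = \left(98 u + 210 l\right) + 12 = 12 + 98 u + 210 l$)
$\frac{25945}{48365} + \frac{12699}{E{\left(174,218 \right)}} = \frac{25945}{48365} + \frac{12699}{12 + 98 \cdot 174 + 210 \cdot 218} = 25945 \cdot \frac{1}{48365} + \frac{12699}{12 + 17052 + 45780} = \frac{5189}{9673} + \frac{12699}{62844} = \frac{5189}{9673} + 12699 \cdot \frac{1}{62844} = \frac{5189}{9673} + \frac{4233}{20948} = \frac{149644981}{202630004}$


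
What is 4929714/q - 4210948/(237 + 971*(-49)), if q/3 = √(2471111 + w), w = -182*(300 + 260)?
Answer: 2105474/23671 + 1643238*√2369191/2369191 ≈ 1156.5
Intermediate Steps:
w = -101920 (w = -182*560 = -101920)
q = 3*√2369191 (q = 3*√(2471111 - 101920) = 3*√2369191 ≈ 4617.7)
4929714/q - 4210948/(237 + 971*(-49)) = 4929714/((3*√2369191)) - 4210948/(237 + 971*(-49)) = 4929714*(√2369191/7107573) - 4210948/(237 - 47579) = 1643238*√2369191/2369191 - 4210948/(-47342) = 1643238*√2369191/2369191 - 4210948*(-1/47342) = 1643238*√2369191/2369191 + 2105474/23671 = 2105474/23671 + 1643238*√2369191/2369191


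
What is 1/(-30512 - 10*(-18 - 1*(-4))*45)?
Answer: -1/24212 ≈ -4.1302e-5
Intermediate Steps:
1/(-30512 - 10*(-18 - 1*(-4))*45) = 1/(-30512 - 10*(-18 + 4)*45) = 1/(-30512 - 10*(-14)*45) = 1/(-30512 + 140*45) = 1/(-30512 + 6300) = 1/(-24212) = -1/24212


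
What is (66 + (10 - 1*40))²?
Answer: 1296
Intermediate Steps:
(66 + (10 - 1*40))² = (66 + (10 - 40))² = (66 - 30)² = 36² = 1296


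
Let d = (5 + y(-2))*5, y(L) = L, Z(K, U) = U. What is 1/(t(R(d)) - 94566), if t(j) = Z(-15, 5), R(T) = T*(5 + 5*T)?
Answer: -1/94561 ≈ -1.0575e-5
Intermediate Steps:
d = 15 (d = (5 - 2)*5 = 3*5 = 15)
t(j) = 5
1/(t(R(d)) - 94566) = 1/(5 - 94566) = 1/(-94561) = -1/94561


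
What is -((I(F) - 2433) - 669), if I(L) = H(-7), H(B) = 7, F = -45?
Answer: 3095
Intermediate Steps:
I(L) = 7
-((I(F) - 2433) - 669) = -((7 - 2433) - 669) = -(-2426 - 669) = -1*(-3095) = 3095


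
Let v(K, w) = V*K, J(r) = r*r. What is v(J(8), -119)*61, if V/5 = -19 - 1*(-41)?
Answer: 429440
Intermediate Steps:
J(r) = r²
V = 110 (V = 5*(-19 - 1*(-41)) = 5*(-19 + 41) = 5*22 = 110)
v(K, w) = 110*K
v(J(8), -119)*61 = (110*8²)*61 = (110*64)*61 = 7040*61 = 429440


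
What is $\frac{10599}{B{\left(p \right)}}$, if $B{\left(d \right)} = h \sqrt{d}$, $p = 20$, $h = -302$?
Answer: $- \frac{10599 \sqrt{5}}{3020} \approx -7.8477$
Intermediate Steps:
$B{\left(d \right)} = - 302 \sqrt{d}$
$\frac{10599}{B{\left(p \right)}} = \frac{10599}{\left(-302\right) \sqrt{20}} = \frac{10599}{\left(-302\right) 2 \sqrt{5}} = \frac{10599}{\left(-604\right) \sqrt{5}} = 10599 \left(- \frac{\sqrt{5}}{3020}\right) = - \frac{10599 \sqrt{5}}{3020}$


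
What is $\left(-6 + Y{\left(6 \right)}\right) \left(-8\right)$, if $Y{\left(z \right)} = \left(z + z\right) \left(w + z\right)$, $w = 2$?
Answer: $-720$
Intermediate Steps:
$Y{\left(z \right)} = 2 z \left(2 + z\right)$ ($Y{\left(z \right)} = \left(z + z\right) \left(2 + z\right) = 2 z \left(2 + z\right)$)
$\left(-6 + Y{\left(6 \right)}\right) \left(-8\right) = \left(-6 + 2 \cdot 6 \left(2 + 6\right)\right) \left(-8\right) = \left(-6 + 2 \cdot 6 \cdot 8\right) \left(-8\right) = \left(-6 + 96\right) \left(-8\right) = 90 \left(-8\right) = -720$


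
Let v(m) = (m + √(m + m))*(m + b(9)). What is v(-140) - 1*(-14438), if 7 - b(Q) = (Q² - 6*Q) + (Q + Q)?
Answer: 39358 - 356*I*√70 ≈ 39358.0 - 2978.5*I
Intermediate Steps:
b(Q) = 7 - Q² + 4*Q (b(Q) = 7 - ((Q² - 6*Q) + (Q + Q)) = 7 - ((Q² - 6*Q) + 2*Q) = 7 - (Q² - 4*Q) = 7 + (-Q² + 4*Q) = 7 - Q² + 4*Q)
v(m) = (-38 + m)*(m + √2*√m) (v(m) = (m + √(m + m))*(m + (7 - 1*9² + 4*9)) = (m + √(2*m))*(m + (7 - 1*81 + 36)) = (m + √2*√m)*(m + (7 - 81 + 36)) = (m + √2*√m)*(m - 38) = (m + √2*√m)*(-38 + m) = (-38 + m)*(m + √2*√m))
v(-140) - 1*(-14438) = ((-140)² - 38*(-140) + √2*(-140)^(3/2) - 38*√2*√(-140)) - 1*(-14438) = (19600 + 5320 + √2*(-280*I*√35) - 38*√2*2*I*√35) + 14438 = (19600 + 5320 - 280*I*√70 - 76*I*√70) + 14438 = (24920 - 356*I*√70) + 14438 = 39358 - 356*I*√70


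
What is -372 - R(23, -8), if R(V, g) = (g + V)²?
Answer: -597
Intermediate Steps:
R(V, g) = (V + g)²
-372 - R(23, -8) = -372 - (23 - 8)² = -372 - 1*15² = -372 - 1*225 = -372 - 225 = -597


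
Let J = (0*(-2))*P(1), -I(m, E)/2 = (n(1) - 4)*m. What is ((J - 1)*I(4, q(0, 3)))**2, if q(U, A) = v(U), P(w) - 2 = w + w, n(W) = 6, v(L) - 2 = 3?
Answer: 256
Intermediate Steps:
v(L) = 5 (v(L) = 2 + 3 = 5)
P(w) = 2 + 2*w (P(w) = 2 + (w + w) = 2 + 2*w)
q(U, A) = 5
I(m, E) = -4*m (I(m, E) = -2*(6 - 4)*m = -4*m)
J = 0 (J = (0*(-2))*(2 + 2*1) = 0*(2 + 2) = 0*4 = 0)
((J - 1)*I(4, q(0, 3)))**2 = ((0 - 1)*(-4*4))**2 = (-1*(-16))**2 = 16**2 = 256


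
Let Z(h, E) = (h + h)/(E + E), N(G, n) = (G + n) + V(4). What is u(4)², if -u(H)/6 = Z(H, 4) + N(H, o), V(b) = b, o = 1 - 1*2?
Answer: 2304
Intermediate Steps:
o = -1 (o = 1 - 2 = -1)
N(G, n) = 4 + G + n (N(G, n) = (G + n) + 4 = 4 + G + n)
Z(h, E) = h/E (Z(h, E) = (2*h)/((2*E)) = (2*h)*(1/(2*E)) = h/E)
u(H) = -18 - 15*H/2 (u(H) = -6*(H/4 + (4 + H - 1)) = -6*(H*(¼) + (3 + H)) = -6*(H/4 + (3 + H)) = -6*(3 + 5*H/4) = -18 - 15*H/2)
u(4)² = (-18 - 15/2*4)² = (-18 - 30)² = (-48)² = 2304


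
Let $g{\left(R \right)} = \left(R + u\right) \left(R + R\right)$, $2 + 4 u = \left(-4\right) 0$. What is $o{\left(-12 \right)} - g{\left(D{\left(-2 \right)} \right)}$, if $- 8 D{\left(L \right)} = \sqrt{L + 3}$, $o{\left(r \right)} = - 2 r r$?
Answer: $- \frac{9221}{32} \approx -288.16$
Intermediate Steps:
$u = - \frac{1}{2}$ ($u = - \frac{1}{2} + \frac{\left(-4\right) 0}{4} = - \frac{1}{2} + \frac{1}{4} \cdot 0 = - \frac{1}{2} + 0 = - \frac{1}{2} \approx -0.5$)
$o{\left(r \right)} = - 2 r^{2}$
$D{\left(L \right)} = - \frac{\sqrt{3 + L}}{8}$ ($D{\left(L \right)} = - \frac{\sqrt{L + 3}}{8} = - \frac{\sqrt{3 + L}}{8}$)
$g{\left(R \right)} = 2 R \left(- \frac{1}{2} + R\right)$ ($g{\left(R \right)} = \left(R - \frac{1}{2}\right) \left(R + R\right) = \left(- \frac{1}{2} + R\right) 2 R = 2 R \left(- \frac{1}{2} + R\right)$)
$o{\left(-12 \right)} - g{\left(D{\left(-2 \right)} \right)} = - 2 \left(-12\right)^{2} - - \frac{\sqrt{3 - 2}}{8} \left(-1 + 2 \left(- \frac{\sqrt{3 - 2}}{8}\right)\right) = \left(-2\right) 144 - - \frac{\sqrt{1}}{8} \left(-1 + 2 \left(- \frac{\sqrt{1}}{8}\right)\right) = -288 - \left(- \frac{1}{8}\right) 1 \left(-1 + 2 \left(\left(- \frac{1}{8}\right) 1\right)\right) = -288 - - \frac{-1 + 2 \left(- \frac{1}{8}\right)}{8} = -288 - - \frac{-1 - \frac{1}{4}}{8} = -288 - \left(- \frac{1}{8}\right) \left(- \frac{5}{4}\right) = -288 - \frac{5}{32} = - \frac{9221}{32}$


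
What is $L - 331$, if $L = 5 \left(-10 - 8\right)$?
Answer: $-421$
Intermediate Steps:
$L = -90$ ($L = 5 \left(-18\right) = -90$)
$L - 331 = -90 - 331 = -421$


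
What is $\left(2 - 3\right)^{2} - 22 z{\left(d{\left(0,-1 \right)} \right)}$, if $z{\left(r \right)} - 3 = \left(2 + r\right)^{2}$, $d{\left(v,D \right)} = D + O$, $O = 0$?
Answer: $-87$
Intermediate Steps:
$d{\left(v,D \right)} = D$ ($d{\left(v,D \right)} = D + 0 = D$)
$z{\left(r \right)} = 3 + \left(2 + r\right)^{2}$
$\left(2 - 3\right)^{2} - 22 z{\left(d{\left(0,-1 \right)} \right)} = \left(2 - 3\right)^{2} - 22 \left(3 + \left(2 - 1\right)^{2}\right) = \left(-1\right)^{2} - 22 \left(3 + 1^{2}\right) = 1 - 22 \left(3 + 1\right) = 1 - 88 = -87$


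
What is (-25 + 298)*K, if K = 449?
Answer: 122577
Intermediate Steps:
(-25 + 298)*K = (-25 + 298)*449 = 273*449 = 122577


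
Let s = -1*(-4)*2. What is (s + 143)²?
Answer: 22801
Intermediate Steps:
s = 8 (s = 4*2 = 8)
(s + 143)² = (8 + 143)² = 151² = 22801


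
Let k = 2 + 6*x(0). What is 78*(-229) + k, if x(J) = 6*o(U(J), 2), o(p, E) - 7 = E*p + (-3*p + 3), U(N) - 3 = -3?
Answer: -17500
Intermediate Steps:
U(N) = 0 (U(N) = 3 - 3 = 0)
o(p, E) = 10 - 3*p + E*p (o(p, E) = 7 + (E*p + (-3*p + 3)) = 7 + (E*p + (3 - 3*p)) = 7 + (3 - 3*p + E*p) = 10 - 3*p + E*p)
x(J) = 60 (x(J) = 6*(10 - 3*0 + 2*0) = 6*(10 + 0 + 0) = 6*10 = 60)
k = 362 (k = 2 + 6*60 = 2 + 360 = 362)
78*(-229) + k = 78*(-229) + 362 = -17862 + 362 = -17500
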